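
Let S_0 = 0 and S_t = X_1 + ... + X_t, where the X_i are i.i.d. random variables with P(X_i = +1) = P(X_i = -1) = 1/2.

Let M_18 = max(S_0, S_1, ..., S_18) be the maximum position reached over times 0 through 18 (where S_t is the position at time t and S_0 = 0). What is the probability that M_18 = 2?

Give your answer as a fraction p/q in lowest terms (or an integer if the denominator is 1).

Let M_18 = max(S_0,...,S_18). Use the reflection principle: for j ≥ 1, #{paths with M_18 ≥ j} = #{S_18 ≥ j} + #{S_18 ≥ j+1}.
By reflection, #{M_18 ≥ 2} = #{S_18 ≥ 2} + #{S_18 ≥ 3} = 106762 + 63004 = 169766.
#{M_18 ≥ 3} = #{S_18 ≥ 3} + #{S_18 ≥ 4} = 63004 + 63004 = 126008.
#{M_18 = 2} = 169766 - 126008 = 43758.
P(M_18 = 2) = 43758/262144 = 21879/131072

Answer: 21879/131072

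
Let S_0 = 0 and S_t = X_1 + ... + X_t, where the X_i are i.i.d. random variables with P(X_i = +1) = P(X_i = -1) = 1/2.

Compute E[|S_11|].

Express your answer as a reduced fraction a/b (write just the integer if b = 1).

Answer: 693/256

Derivation:
S_11 takes values m ≡ 1 (mod 2) with |m| ≤ 11; P(S_11=m) = C(11,(11+m)/2)/2^11.
Total paths: 2^11 = 2048
Distribution: P(S=-11)=1/2048, P(S=-9)=11/2048, P(S=-7)=55/2048, P(S=-5)=165/2048, P(S=-3)=330/2048, P(S=-1)=462/2048, P(S=1)=462/2048, P(S=3)=330/2048, P(S=5)=165/2048, P(S=7)=55/2048, P(S=9)=11/2048, P(S=11)=1/2048
E[|S_11|] = Σ_m |m|·P(S_11=m) = 5544/2048 = 693/256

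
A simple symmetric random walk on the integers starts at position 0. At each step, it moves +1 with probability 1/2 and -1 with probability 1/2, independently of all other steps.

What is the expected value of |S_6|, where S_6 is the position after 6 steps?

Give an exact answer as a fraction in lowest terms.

Answer: 15/8

Derivation:
S_6 takes values m ≡ 0 (mod 2) with |m| ≤ 6; P(S_6=m) = C(6,(6+m)/2)/2^6.
Total paths: 2^6 = 64
Distribution: P(S=-6)=1/64, P(S=-4)=6/64, P(S=-2)=15/64, P(S=0)=20/64, P(S=2)=15/64, P(S=4)=6/64, P(S=6)=1/64
E[|S_6|] = Σ_m |m|·P(S_6=m) = 120/64 = 15/8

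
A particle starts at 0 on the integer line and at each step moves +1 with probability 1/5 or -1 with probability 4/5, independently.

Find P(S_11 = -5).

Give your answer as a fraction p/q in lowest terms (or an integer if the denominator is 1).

To reach position -5 after 11 steps: need 3 steps of +1 and 8 steps of -1.
Number of such sequences: C(11,3) = 165
Each has probability (1/5)^3 · (4/5)^8 = 65536/48828125
P = 165 · 65536/48828125 = 2162688/9765625

Answer: 2162688/9765625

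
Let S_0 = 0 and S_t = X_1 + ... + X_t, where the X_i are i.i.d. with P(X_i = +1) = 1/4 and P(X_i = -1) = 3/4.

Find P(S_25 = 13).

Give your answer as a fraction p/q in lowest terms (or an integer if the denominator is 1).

Answer: 32276475/281474976710656

Derivation:
To reach position 13 after 25 steps: need 19 steps of +1 and 6 steps of -1.
Number of such sequences: C(25,19) = 177100
Each has probability (1/4)^19 · (3/4)^6 = 729/1125899906842624
P = 177100 · 729/1125899906842624 = 32276475/281474976710656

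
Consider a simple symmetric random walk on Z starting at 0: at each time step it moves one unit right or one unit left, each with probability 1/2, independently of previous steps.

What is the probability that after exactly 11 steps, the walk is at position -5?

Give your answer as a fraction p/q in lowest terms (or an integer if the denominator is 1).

Answer: 165/2048

Derivation:
To reach position -5 after 11 steps: need 3 steps of +1 and 8 of -1.
Favorable paths: C(11,3) = 165
Total paths: 2^11 = 2048
P = 165/2048 = 165/2048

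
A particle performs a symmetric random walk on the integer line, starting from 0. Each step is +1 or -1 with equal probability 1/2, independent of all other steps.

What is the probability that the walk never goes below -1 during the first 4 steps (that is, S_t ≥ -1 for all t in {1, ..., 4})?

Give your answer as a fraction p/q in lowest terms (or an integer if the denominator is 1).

Answer: 5/8

Derivation:
Let f(t,s) = #length-t paths at position s with S_1..S_t all ≥ -1.
f(t,s) = f(t-1,s-1) + f(t-1,s+1) for s ≥ -1; f(t,s) = 0 for s < -1.
t=0: f(0,0)=1
t=1: f(1,-1)=1 f(1,1)=1
t=2: f(2,0)=2 f(2,2)=1
t=3: f(3,-1)=2 f(3,1)=3 f(3,3)=1
t=4: f(4,0)=5 f(4,2)=4 f(4,4)=1
Σ_s f(4,s) = 10
P = 10/16 = 5/8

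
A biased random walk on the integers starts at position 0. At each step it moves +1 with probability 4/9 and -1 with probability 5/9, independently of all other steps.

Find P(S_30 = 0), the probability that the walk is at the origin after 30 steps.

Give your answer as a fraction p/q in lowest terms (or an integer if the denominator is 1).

To be at 0 after 30 steps: need exactly 15 steps of +1 and 15 of -1.
Number of such sequences: C(30,15) = 155117520
Each has probability (4/9)^15 · (5/9)^15 = 32768000000000000000/42391158275216203514294433201
P = 155117520 · 32768000000000000000/42391158275216203514294433201 = 564765655040000000000000000/4710128697246244834921603689

Answer: 564765655040000000000000000/4710128697246244834921603689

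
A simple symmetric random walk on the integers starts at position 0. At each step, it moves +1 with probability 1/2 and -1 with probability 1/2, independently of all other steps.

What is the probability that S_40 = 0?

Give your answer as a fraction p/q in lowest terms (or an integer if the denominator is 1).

Answer: 34461632205/274877906944

Derivation:
To return to 0 after 40 steps: need exactly 20 steps of +1 and 20 of -1.
Favorable paths: C(40,20) = 137846528820
Total paths: 2^40 = 1099511627776
P = 137846528820/1099511627776 = 34461632205/274877906944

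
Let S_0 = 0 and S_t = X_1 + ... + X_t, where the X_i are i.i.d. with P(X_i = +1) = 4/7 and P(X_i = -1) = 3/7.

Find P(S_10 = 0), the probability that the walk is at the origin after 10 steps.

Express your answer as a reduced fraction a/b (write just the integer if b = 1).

Answer: 8957952/40353607

Derivation:
To be at 0 after 10 steps: need exactly 5 steps of +1 and 5 of -1.
Number of such sequences: C(10,5) = 252
Each has probability (4/7)^5 · (3/7)^5 = 248832/282475249
P = 252 · 248832/282475249 = 8957952/40353607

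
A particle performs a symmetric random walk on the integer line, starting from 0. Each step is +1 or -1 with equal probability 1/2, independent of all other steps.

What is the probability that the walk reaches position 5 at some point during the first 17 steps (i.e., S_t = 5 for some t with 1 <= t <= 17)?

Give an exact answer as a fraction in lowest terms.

Answer: 7795/32768

Derivation:
Count via complement. Let g(t,s) = #length-t paths at position s with S_1..S_t all ≠ 5.
g(t,s) = g(t-1,s-1) + g(t-1,s+1) for s ≠ 5; g(t,5) = 0.
t=0: g(0,0)=1
t=1: g(1,-1)=1 g(1,1)=1
t=2: g(2,-2)=1 g(2,0)=2 g(2,2)=1
t=3: g(3,-3)=1 g(3,-1)=3 g(3,1)=3 g(3,3)=1
t=4: g(4,-4)=1 g(4,-2)=4 g(4,0)=6 g(4,2)=4 g(4,4)=1
t=5: g(5,-5)=1 g(5,-3)=5 g(5,-1)=10 g(5,1)=10 g(5,3)=5
t=6: g(6,-6)=1 g(6,-4)=6 g(6,-2)=15 g(6,0)=20 g(6,2)=15 g(6,4)=5
t=7: g(7,-7)=1 g(7,-5)=7 g(7,-3)=21 g(7,-1)=35 g(7,1)=35 g(7,3)=20
t=8: g(8,-8)=1 g(8,-6)=8 g(8,-4)=28 g(8,-2)=56 g(8,0)=70 g(8,2)=55 g(8,4)=20
t=9: g(9,-9)=1 g(9,-7)=9 g(9,-5)=36 g(9,-3)=84 g(9,-1)=126 g(9,1)=125 g(9,3)=75
t=10: g(10,-10)=1 g(10,-8)=10 g(10,-6)=45 g(10,-4)=120 g(10,-2)=210 g(10,0)=251 g(10,2)=200 g(10,4)=75
t=11: g(11,-11)=1 g(11,-9)=11 g(11,-7)=55 g(11,-5)=165 g(11,-3)=330 g(11,-1)=461 g(11,1)=451 g(11,3)=275
t=12: g(12,-12)=1 g(12,-10)=12 g(12,-8)=66 g(12,-6)=220 g(12,-4)=495 g(12,-2)=791 g(12,0)=912 g(12,2)=726 g(12,4)=275
t=13: g(13,-13)=1 g(13,-11)=13 g(13,-9)=78 g(13,-7)=286 g(13,-5)=715 g(13,-3)=1286 g(13,-1)=1703 g(13,1)=1638 g(13,3)=1001
t=14: g(14,-14)=1 g(14,-12)=14 g(14,-10)=91 g(14,-8)=364 g(14,-6)=1001 g(14,-4)=2001 g(14,-2)=2989 g(14,0)=3341 g(14,2)=2639 g(14,4)=1001
t=15: g(15,-15)=1 g(15,-13)=15 g(15,-11)=105 g(15,-9)=455 g(15,-7)=1365 g(15,-5)=3002 g(15,-3)=4990 g(15,-1)=6330 g(15,1)=5980 g(15,3)=3640
t=16: g(16,-16)=1 g(16,-14)=16 g(16,-12)=120 g(16,-10)=560 g(16,-8)=1820 g(16,-6)=4367 g(16,-4)=7992 g(16,-2)=11320 g(16,0)=12310 g(16,2)=9620 g(16,4)=3640
t=17: g(17,-17)=1 g(17,-15)=17 g(17,-13)=136 g(17,-11)=680 g(17,-9)=2380 g(17,-7)=6187 g(17,-5)=12359 g(17,-3)=19312 g(17,-1)=23630 g(17,1)=21930 g(17,3)=13260
Paths never hitting 5: Σ_s g(17,s) = 99892
Paths hitting 5: 2^17 - 99892 = 31180
P = 31180/131072 = 7795/32768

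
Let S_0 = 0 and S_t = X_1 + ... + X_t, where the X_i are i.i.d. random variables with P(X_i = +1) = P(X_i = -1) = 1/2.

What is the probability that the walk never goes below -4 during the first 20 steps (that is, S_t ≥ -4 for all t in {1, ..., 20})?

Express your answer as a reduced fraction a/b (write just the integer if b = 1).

Answer: 96577/131072

Derivation:
Let f(t,s) = #length-t paths at position s with S_1..S_t all ≥ -4.
f(t,s) = f(t-1,s-1) + f(t-1,s+1) for s ≥ -4; f(t,s) = 0 for s < -4.
t=0: f(0,0)=1
t=1: f(1,-1)=1 f(1,1)=1
t=2: f(2,-2)=1 f(2,0)=2 f(2,2)=1
t=3: f(3,-3)=1 f(3,-1)=3 f(3,1)=3 f(3,3)=1
t=4: f(4,-4)=1 f(4,-2)=4 f(4,0)=6 f(4,2)=4 f(4,4)=1
t=5: f(5,-3)=5 f(5,-1)=10 f(5,1)=10 f(5,3)=5 f(5,5)=1
t=6: f(6,-4)=5 f(6,-2)=15 f(6,0)=20 f(6,2)=15 f(6,4)=6 f(6,6)=1
t=7: f(7,-3)=20 f(7,-1)=35 f(7,1)=35 f(7,3)=21 f(7,5)=7 f(7,7)=1
t=8: f(8,-4)=20 f(8,-2)=55 f(8,0)=70 f(8,2)=56 f(8,4)=28 f(8,6)=8 f(8,8)=1
t=9: f(9,-3)=75 f(9,-1)=125 f(9,1)=126 f(9,3)=84 f(9,5)=36 f(9,7)=9 f(9,9)=1
t=10: f(10,-4)=75 f(10,-2)=200 f(10,0)=251 f(10,2)=210 f(10,4)=120 f(10,6)=45 f(10,8)=10 f(10,10)=1
t=11: f(11,-3)=275 f(11,-1)=451 f(11,1)=461 f(11,3)=330 f(11,5)=165 f(11,7)=55 f(11,9)=11 f(11,11)=1
t=12: f(12,-4)=275 f(12,-2)=726 f(12,0)=912 f(12,2)=791 f(12,4)=495 f(12,6)=220 f(12,8)=66 f(12,10)=12 f(12,12)=1
t=13: f(13,-3)=1001 f(13,-1)=1638 f(13,1)=1703 f(13,3)=1286 f(13,5)=715 f(13,7)=286 f(13,9)=78 f(13,11)=13 f(13,13)=1
t=14: f(14,-4)=1001 f(14,-2)=2639 f(14,0)=3341 f(14,2)=2989 f(14,4)=2001 f(14,6)=1001 f(14,8)=364 f(14,10)=91 f(14,12)=14 f(14,14)=1
t=15: f(15,-3)=3640 f(15,-1)=5980 f(15,1)=6330 f(15,3)=4990 f(15,5)=3002 f(15,7)=1365 f(15,9)=455 f(15,11)=105 f(15,13)=15 f(15,15)=1
t=16: f(16,-4)=3640 f(16,-2)=9620 f(16,0)=12310 f(16,2)=11320 f(16,4)=7992 f(16,6)=4367 f(16,8)=1820 f(16,10)=560 f(16,12)=120 f(16,14)=16 f(16,16)=1
t=17: f(17,-3)=13260 f(17,-1)=21930 f(17,1)=23630 f(17,3)=19312 f(17,5)=12359 f(17,7)=6187 f(17,9)=2380 f(17,11)=680 f(17,13)=136 f(17,15)=17 f(17,17)=1
t=18: f(18,-4)=13260 f(18,-2)=35190 f(18,0)=45560 f(18,2)=42942 f(18,4)=31671 f(18,6)=18546 f(18,8)=8567 f(18,10)=3060 f(18,12)=816 f(18,14)=153 f(18,16)=18 f(18,18)=1
t=19: f(19,-3)=48450 f(19,-1)=80750 f(19,1)=88502 f(19,3)=74613 f(19,5)=50217 f(19,7)=27113 f(19,9)=11627 f(19,11)=3876 f(19,13)=969 f(19,15)=171 f(19,17)=19 f(19,19)=1
t=20: f(20,-4)=48450 f(20,-2)=129200 f(20,0)=169252 f(20,2)=163115 f(20,4)=124830 f(20,6)=77330 f(20,8)=38740 f(20,10)=15503 f(20,12)=4845 f(20,14)=1140 f(20,16)=190 f(20,18)=20 f(20,20)=1
Σ_s f(20,s) = 772616
P = 772616/1048576 = 96577/131072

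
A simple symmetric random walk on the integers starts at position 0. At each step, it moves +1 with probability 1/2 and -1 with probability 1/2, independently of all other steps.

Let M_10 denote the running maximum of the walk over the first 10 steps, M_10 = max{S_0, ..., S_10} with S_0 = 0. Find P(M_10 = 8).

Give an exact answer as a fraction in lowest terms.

Let M_10 = max(S_0,...,S_10). Use the reflection principle: for j ≥ 1, #{paths with M_10 ≥ j} = #{S_10 ≥ j} + #{S_10 ≥ j+1}.
By reflection, #{M_10 ≥ 8} = #{S_10 ≥ 8} + #{S_10 ≥ 9} = 11 + 1 = 12.
#{M_10 ≥ 9} = #{S_10 ≥ 9} + #{S_10 ≥ 10} = 1 + 1 = 2.
#{M_10 = 8} = 12 - 2 = 10.
P(M_10 = 8) = 10/1024 = 5/512

Answer: 5/512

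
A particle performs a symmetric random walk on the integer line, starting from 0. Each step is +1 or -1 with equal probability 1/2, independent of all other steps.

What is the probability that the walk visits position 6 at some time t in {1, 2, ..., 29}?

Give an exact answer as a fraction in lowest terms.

Answer: 35558423/134217728

Derivation:
Count via complement. Let g(t,s) = #length-t paths at position s with S_1..S_t all ≠ 6.
g(t,s) = g(t-1,s-1) + g(t-1,s+1) for s ≠ 6; g(t,6) = 0.
t=0: g(0,0)=1
t=1: g(1,-1)=1 g(1,1)=1
t=2: g(2,-2)=1 g(2,0)=2 g(2,2)=1
t=3: g(3,-3)=1 g(3,-1)=3 g(3,1)=3 g(3,3)=1
t=4: g(4,-4)=1 g(4,-2)=4 g(4,0)=6 g(4,2)=4 g(4,4)=1
t=5: g(5,-5)=1 g(5,-3)=5 g(5,-1)=10 g(5,1)=10 g(5,3)=5 g(5,5)=1
t=6: g(6,-6)=1 g(6,-4)=6 g(6,-2)=15 g(6,0)=20 g(6,2)=15 g(6,4)=6
t=7: g(7,-7)=1 g(7,-5)=7 g(7,-3)=21 g(7,-1)=35 g(7,1)=35 g(7,3)=21 g(7,5)=6
t=8: g(8,-8)=1 g(8,-6)=8 g(8,-4)=28 g(8,-2)=56 g(8,0)=70 g(8,2)=56 g(8,4)=27
t=9: g(9,-9)=1 g(9,-7)=9 g(9,-5)=36 g(9,-3)=84 g(9,-1)=126 g(9,1)=126 g(9,3)=83 g(9,5)=27
t=10: g(10,-10)=1 g(10,-8)=10 g(10,-6)=45 g(10,-4)=120 g(10,-2)=210 g(10,0)=252 g(10,2)=209 g(10,4)=110
t=11: g(11,-11)=1 g(11,-9)=11 g(11,-7)=55 g(11,-5)=165 g(11,-3)=330 g(11,-1)=462 g(11,1)=461 g(11,3)=319 g(11,5)=110
t=12: g(12,-12)=1 g(12,-10)=12 g(12,-8)=66 g(12,-6)=220 g(12,-4)=495 g(12,-2)=792 g(12,0)=923 g(12,2)=780 g(12,4)=429
t=13: g(13,-13)=1 g(13,-11)=13 g(13,-9)=78 g(13,-7)=286 g(13,-5)=715 g(13,-3)=1287 g(13,-1)=1715 g(13,1)=1703 g(13,3)=1209 g(13,5)=429
t=14: g(14,-14)=1 g(14,-12)=14 g(14,-10)=91 g(14,-8)=364 g(14,-6)=1001 g(14,-4)=2002 g(14,-2)=3002 g(14,0)=3418 g(14,2)=2912 g(14,4)=1638
t=15: g(15,-15)=1 g(15,-13)=15 g(15,-11)=105 g(15,-9)=455 g(15,-7)=1365 g(15,-5)=3003 g(15,-3)=5004 g(15,-1)=6420 g(15,1)=6330 g(15,3)=4550 g(15,5)=1638
t=16: g(16,-16)=1 g(16,-14)=16 g(16,-12)=120 g(16,-10)=560 g(16,-8)=1820 g(16,-6)=4368 g(16,-4)=8007 g(16,-2)=11424 g(16,0)=12750 g(16,2)=10880 g(16,4)=6188
t=17: g(17,-17)=1 g(17,-15)=17 g(17,-13)=136 g(17,-11)=680 g(17,-9)=2380 g(17,-7)=6188 g(17,-5)=12375 g(17,-3)=19431 g(17,-1)=24174 g(17,1)=23630 g(17,3)=17068 g(17,5)=6188
t=18: g(18,-18)=1 g(18,-16)=18 g(18,-14)=153 g(18,-12)=816 g(18,-10)=3060 g(18,-8)=8568 g(18,-6)=18563 g(18,-4)=31806 g(18,-2)=43605 g(18,0)=47804 g(18,2)=40698 g(18,4)=23256
t=19: g(19,-19)=1 g(19,-17)=19 g(19,-15)=171 g(19,-13)=969 g(19,-11)=3876 g(19,-9)=11628 g(19,-7)=27131 g(19,-5)=50369 g(19,-3)=75411 g(19,-1)=91409 g(19,1)=88502 g(19,3)=63954 g(19,5)=23256
t=20: g(20,-20)=1 g(20,-18)=20 g(20,-16)=190 g(20,-14)=1140 g(20,-12)=4845 g(20,-10)=15504 g(20,-8)=38759 g(20,-6)=77500 g(20,-4)=125780 g(20,-2)=166820 g(20,0)=179911 g(20,2)=152456 g(20,4)=87210
t=21: g(21,-21)=1 g(21,-19)=21 g(21,-17)=210 g(21,-15)=1330 g(21,-13)=5985 g(21,-11)=20349 g(21,-9)=54263 g(21,-7)=116259 g(21,-5)=203280 g(21,-3)=292600 g(21,-1)=346731 g(21,1)=332367 g(21,3)=239666 g(21,5)=87210
t=22: g(22,-22)=1 g(22,-20)=22 g(22,-18)=231 g(22,-16)=1540 g(22,-14)=7315 g(22,-12)=26334 g(22,-10)=74612 g(22,-8)=170522 g(22,-6)=319539 g(22,-4)=495880 g(22,-2)=639331 g(22,0)=679098 g(22,2)=572033 g(22,4)=326876
t=23: g(23,-23)=1 g(23,-21)=23 g(23,-19)=253 g(23,-17)=1771 g(23,-15)=8855 g(23,-13)=33649 g(23,-11)=100946 g(23,-9)=245134 g(23,-7)=490061 g(23,-5)=815419 g(23,-3)=1135211 g(23,-1)=1318429 g(23,1)=1251131 g(23,3)=898909 g(23,5)=326876
t=24: g(24,-24)=1 g(24,-22)=24 g(24,-20)=276 g(24,-18)=2024 g(24,-16)=10626 g(24,-14)=42504 g(24,-12)=134595 g(24,-10)=346080 g(24,-8)=735195 g(24,-6)=1305480 g(24,-4)=1950630 g(24,-2)=2453640 g(24,0)=2569560 g(24,2)=2150040 g(24,4)=1225785
t=25: g(25,-25)=1 g(25,-23)=25 g(25,-21)=300 g(25,-19)=2300 g(25,-17)=12650 g(25,-15)=53130 g(25,-13)=177099 g(25,-11)=480675 g(25,-9)=1081275 g(25,-7)=2040675 g(25,-5)=3256110 g(25,-3)=4404270 g(25,-1)=5023200 g(25,1)=4719600 g(25,3)=3375825 g(25,5)=1225785
t=26: g(26,-26)=1 g(26,-24)=26 g(26,-22)=325 g(26,-20)=2600 g(26,-18)=14950 g(26,-16)=65780 g(26,-14)=230229 g(26,-12)=657774 g(26,-10)=1561950 g(26,-8)=3121950 g(26,-6)=5296785 g(26,-4)=7660380 g(26,-2)=9427470 g(26,0)=9742800 g(26,2)=8095425 g(26,4)=4601610
t=27: g(27,-27)=1 g(27,-25)=27 g(27,-23)=351 g(27,-21)=2925 g(27,-19)=17550 g(27,-17)=80730 g(27,-15)=296009 g(27,-13)=888003 g(27,-11)=2219724 g(27,-9)=4683900 g(27,-7)=8418735 g(27,-5)=12957165 g(27,-3)=17087850 g(27,-1)=19170270 g(27,1)=17838225 g(27,3)=12697035 g(27,5)=4601610
t=28: g(28,-28)=1 g(28,-26)=28 g(28,-24)=378 g(28,-22)=3276 g(28,-20)=20475 g(28,-18)=98280 g(28,-16)=376739 g(28,-14)=1184012 g(28,-12)=3107727 g(28,-10)=6903624 g(28,-8)=13102635 g(28,-6)=21375900 g(28,-4)=30045015 g(28,-2)=36258120 g(28,0)=37008495 g(28,2)=30535260 g(28,4)=17298645
t=29: g(29,-29)=1 g(29,-27)=29 g(29,-25)=406 g(29,-23)=3654 g(29,-21)=23751 g(29,-19)=118755 g(29,-17)=475019 g(29,-15)=1560751 g(29,-13)=4291739 g(29,-11)=10011351 g(29,-9)=20006259 g(29,-7)=34478535 g(29,-5)=51420915 g(29,-3)=66303135 g(29,-1)=73266615 g(29,1)=67543755 g(29,3)=47833905 g(29,5)=17298645
Paths never hitting 6: Σ_s g(29,s) = 394637220
Paths hitting 6: 2^29 - 394637220 = 142233692
P = 142233692/536870912 = 35558423/134217728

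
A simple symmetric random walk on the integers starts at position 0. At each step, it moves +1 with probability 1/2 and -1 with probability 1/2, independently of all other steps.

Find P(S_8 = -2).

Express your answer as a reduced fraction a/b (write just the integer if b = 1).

To reach position -2 after 8 steps: need 3 steps of +1 and 5 of -1.
Favorable paths: C(8,3) = 56
Total paths: 2^8 = 256
P = 56/256 = 7/32

Answer: 7/32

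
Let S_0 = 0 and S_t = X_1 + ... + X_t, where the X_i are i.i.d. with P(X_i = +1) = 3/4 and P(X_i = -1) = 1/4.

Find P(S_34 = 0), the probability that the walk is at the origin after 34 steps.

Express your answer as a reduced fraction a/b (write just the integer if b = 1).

Answer: 75340571907153465/73786976294838206464

Derivation:
To be at 0 after 34 steps: need exactly 17 steps of +1 and 17 of -1.
Number of such sequences: C(34,17) = 2333606220
Each has probability (3/4)^17 · (1/4)^17 = 129140163/295147905179352825856
P = 2333606220 · 129140163/295147905179352825856 = 75340571907153465/73786976294838206464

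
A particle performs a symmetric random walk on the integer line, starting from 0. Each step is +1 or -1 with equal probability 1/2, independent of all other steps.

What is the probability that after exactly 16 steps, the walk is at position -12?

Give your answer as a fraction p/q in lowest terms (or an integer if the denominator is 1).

Answer: 15/8192

Derivation:
To reach position -12 after 16 steps: need 2 steps of +1 and 14 of -1.
Favorable paths: C(16,2) = 120
Total paths: 2^16 = 65536
P = 120/65536 = 15/8192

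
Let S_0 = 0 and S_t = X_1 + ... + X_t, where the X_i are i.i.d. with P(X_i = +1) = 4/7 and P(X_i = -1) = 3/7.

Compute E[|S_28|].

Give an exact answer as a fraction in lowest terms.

Answer: 350225784366252768457636/65712362363534280139543

Derivation:
S_28 takes values m ≡ 0 (mod 2) with |m| ≤ 28; P(S_28=m) = C(28,(28+m)/2) · (4/7)^((28+m)/2) · (3/7)^((28-m)/2).
Distribution: P(S=-28)=22876792454961/459986536544739960976801, P(S=-26)=122009559759792/65712362363534280139543, P(S=-24)=2196172075676256/65712362363534280139543, P(S=-22)=25377988430036736/65712362363534280139543, P(S=-20)=211483236916972800/65712362363534280139543, P(S=-18)=1353492716268625920/65712362363534280139543, P(S=-16)=6917851660928532480/65712362363534280139543, P(S=-14)=202923648720570286080/459986536544739960976801, P(S=-12)=101461824360285143040/65712362363534280139543, P(S=-10)=300627627734178201600/65712362363534280139543, P(S=-8)=761589990259918110720/65712362363534280139543, P(S=-6)=1661650887839821332480/65712362363534280139543, P(S=-4)=3138673899252995850240/65712362363534280139543, P(S=-2)=5150644347492095754240/65712362363534280139543, P(S=0)=51506443474920957542400/459986536544739960976801, P(S=2)=9156701062208170229760/65712362363534280139543, P(S=4)=9919759484058851082240/65712362363534280139543, P(S=6)=9336244220290683371520/65712362363534280139543, P(S=8)=7607310105422038302720/65712362363534280139543, P(S=10)=5338463231875114598400/65712362363534280139543, P(S=12)=3203077939125068759040/65712362363534280139543, P(S=14)=11388721561333577809920/459986536544739960976801, P(S=16)=690225549171731988480/65712362363534280139543, P(S=18)=240078451885819822080/65712362363534280139543, P(S=20)=66688458857172172800/65712362363534280139543, P(S=22)=14226871222863396864/65712362363534280139543, P(S=24)=2188749418902061056/65712362363534280139543, P(S=26)=216172782113783808/65712362363534280139543, P(S=28)=72057594037927936/459986536544739960976801
E[|S_28|] = Σ_m |m|·P(S_28=m) = 350225784366252768457636/65712362363534280139543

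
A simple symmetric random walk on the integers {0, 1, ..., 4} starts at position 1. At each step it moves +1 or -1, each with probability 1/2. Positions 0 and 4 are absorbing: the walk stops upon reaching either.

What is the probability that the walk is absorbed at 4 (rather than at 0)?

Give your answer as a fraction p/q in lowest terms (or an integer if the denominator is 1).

Symmetric walk (p = 1/2): the harmonic-function argument gives P(hit 4 before 0 | start at 1) = a/N.
P = 1/4 = 1/4

Answer: 1/4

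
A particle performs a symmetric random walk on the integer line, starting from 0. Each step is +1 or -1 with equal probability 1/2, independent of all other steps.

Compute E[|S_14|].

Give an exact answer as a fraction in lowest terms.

S_14 takes values m ≡ 0 (mod 2) with |m| ≤ 14; P(S_14=m) = C(14,(14+m)/2)/2^14.
Total paths: 2^14 = 16384
Distribution: P(S=-14)=1/16384, P(S=-12)=14/16384, P(S=-10)=91/16384, P(S=-8)=364/16384, P(S=-6)=1001/16384, P(S=-4)=2002/16384, P(S=-2)=3003/16384, P(S=0)=3432/16384, P(S=2)=3003/16384, P(S=4)=2002/16384, P(S=6)=1001/16384, P(S=8)=364/16384, P(S=10)=91/16384, P(S=12)=14/16384, P(S=14)=1/16384
E[|S_14|] = Σ_m |m|·P(S_14=m) = 48048/16384 = 3003/1024

Answer: 3003/1024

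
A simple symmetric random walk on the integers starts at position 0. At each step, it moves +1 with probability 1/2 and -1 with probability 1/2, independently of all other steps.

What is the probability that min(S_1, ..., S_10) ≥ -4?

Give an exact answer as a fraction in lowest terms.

Answer: 57/64

Derivation:
Let f(t,s) = #length-t paths at position s with S_1..S_t all ≥ -4.
f(t,s) = f(t-1,s-1) + f(t-1,s+1) for s ≥ -4; f(t,s) = 0 for s < -4.
t=0: f(0,0)=1
t=1: f(1,-1)=1 f(1,1)=1
t=2: f(2,-2)=1 f(2,0)=2 f(2,2)=1
t=3: f(3,-3)=1 f(3,-1)=3 f(3,1)=3 f(3,3)=1
t=4: f(4,-4)=1 f(4,-2)=4 f(4,0)=6 f(4,2)=4 f(4,4)=1
t=5: f(5,-3)=5 f(5,-1)=10 f(5,1)=10 f(5,3)=5 f(5,5)=1
t=6: f(6,-4)=5 f(6,-2)=15 f(6,0)=20 f(6,2)=15 f(6,4)=6 f(6,6)=1
t=7: f(7,-3)=20 f(7,-1)=35 f(7,1)=35 f(7,3)=21 f(7,5)=7 f(7,7)=1
t=8: f(8,-4)=20 f(8,-2)=55 f(8,0)=70 f(8,2)=56 f(8,4)=28 f(8,6)=8 f(8,8)=1
t=9: f(9,-3)=75 f(9,-1)=125 f(9,1)=126 f(9,3)=84 f(9,5)=36 f(9,7)=9 f(9,9)=1
t=10: f(10,-4)=75 f(10,-2)=200 f(10,0)=251 f(10,2)=210 f(10,4)=120 f(10,6)=45 f(10,8)=10 f(10,10)=1
Σ_s f(10,s) = 912
P = 912/1024 = 57/64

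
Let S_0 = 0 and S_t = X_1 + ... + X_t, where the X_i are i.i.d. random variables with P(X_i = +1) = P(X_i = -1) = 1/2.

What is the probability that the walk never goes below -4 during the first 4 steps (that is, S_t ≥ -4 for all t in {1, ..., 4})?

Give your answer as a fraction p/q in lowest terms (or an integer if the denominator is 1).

Answer: 1

Derivation:
Let f(t,s) = #length-t paths at position s with S_1..S_t all ≥ -4.
f(t,s) = f(t-1,s-1) + f(t-1,s+1) for s ≥ -4; f(t,s) = 0 for s < -4.
t=0: f(0,0)=1
t=1: f(1,-1)=1 f(1,1)=1
t=2: f(2,-2)=1 f(2,0)=2 f(2,2)=1
t=3: f(3,-3)=1 f(3,-1)=3 f(3,1)=3 f(3,3)=1
t=4: f(4,-4)=1 f(4,-2)=4 f(4,0)=6 f(4,2)=4 f(4,4)=1
Σ_s f(4,s) = 16
P = 16/16 = 1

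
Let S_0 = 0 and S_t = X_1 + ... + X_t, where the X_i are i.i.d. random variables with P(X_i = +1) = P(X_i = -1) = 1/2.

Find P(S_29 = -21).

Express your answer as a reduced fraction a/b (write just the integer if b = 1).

To reach position -21 after 29 steps: need 4 steps of +1 and 25 of -1.
Favorable paths: C(29,4) = 23751
Total paths: 2^29 = 536870912
P = 23751/536870912 = 23751/536870912

Answer: 23751/536870912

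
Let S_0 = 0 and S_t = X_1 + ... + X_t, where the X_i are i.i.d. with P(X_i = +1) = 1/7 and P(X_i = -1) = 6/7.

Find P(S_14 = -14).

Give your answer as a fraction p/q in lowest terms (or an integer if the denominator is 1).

To reach position -14 after 14 steps: need 0 steps of +1 and 14 steps of -1.
Number of such sequences: C(14,0) = 1
Each has probability (1/7)^0 · (6/7)^14 = 78364164096/678223072849
P = 1 · 78364164096/678223072849 = 78364164096/678223072849

Answer: 78364164096/678223072849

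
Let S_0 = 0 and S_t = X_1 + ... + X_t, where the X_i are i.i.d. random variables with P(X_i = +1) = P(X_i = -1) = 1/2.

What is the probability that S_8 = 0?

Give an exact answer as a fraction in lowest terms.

Answer: 35/128

Derivation:
To return to 0 after 8 steps: need exactly 4 steps of +1 and 4 of -1.
Favorable paths: C(8,4) = 70
Total paths: 2^8 = 256
P = 70/256 = 35/128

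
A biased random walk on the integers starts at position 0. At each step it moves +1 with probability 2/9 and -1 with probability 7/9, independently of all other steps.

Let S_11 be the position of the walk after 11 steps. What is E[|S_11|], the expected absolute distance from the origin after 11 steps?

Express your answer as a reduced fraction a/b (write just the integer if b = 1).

S_11 takes values m ≡ 1 (mod 2) with |m| ≤ 11; P(S_11=m) = C(11,(11+m)/2) · (2/9)^((11+m)/2) · (7/9)^((11-m)/2).
Distribution: P(S=-11)=1977326743/31381059609, P(S=-9)=6214455478/31381059609, P(S=-7)=8877793540/31381059609, P(S=-5)=2536512440/10460353203, P(S=-3)=1449435680/10460353203, P(S=-1)=579774272/10460353203, P(S=1)=165649792/10460353203, P(S=3)=33806080/10460353203, P(S=5)=4829440/10460353203, P(S=7)=1379840/31381059609, P(S=9)=78848/31381059609, P(S=11)=2048/31381059609
E[|S_11|] = Σ_m |m|·P(S_11=m) = 21504579503/3486784401

Answer: 21504579503/3486784401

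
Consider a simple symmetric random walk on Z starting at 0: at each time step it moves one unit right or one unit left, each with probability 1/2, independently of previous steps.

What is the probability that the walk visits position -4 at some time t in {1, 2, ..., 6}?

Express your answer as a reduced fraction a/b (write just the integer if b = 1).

Answer: 1/8

Derivation:
Count via complement. Let g(t,s) = #length-t paths at position s with S_1..S_t all ≠ -4.
g(t,s) = g(t-1,s-1) + g(t-1,s+1) for s ≠ -4; g(t,-4) = 0.
t=0: g(0,0)=1
t=1: g(1,-1)=1 g(1,1)=1
t=2: g(2,-2)=1 g(2,0)=2 g(2,2)=1
t=3: g(3,-3)=1 g(3,-1)=3 g(3,1)=3 g(3,3)=1
t=4: g(4,-2)=4 g(4,0)=6 g(4,2)=4 g(4,4)=1
t=5: g(5,-3)=4 g(5,-1)=10 g(5,1)=10 g(5,3)=5 g(5,5)=1
t=6: g(6,-2)=14 g(6,0)=20 g(6,2)=15 g(6,4)=6 g(6,6)=1
Paths never hitting -4: Σ_s g(6,s) = 56
Paths hitting -4: 2^6 - 56 = 8
P = 8/64 = 1/8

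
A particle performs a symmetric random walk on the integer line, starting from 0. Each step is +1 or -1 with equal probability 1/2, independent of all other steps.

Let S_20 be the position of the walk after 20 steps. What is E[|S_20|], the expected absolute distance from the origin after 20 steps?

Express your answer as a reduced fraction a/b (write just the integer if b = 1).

Answer: 230945/65536

Derivation:
S_20 takes values m ≡ 0 (mod 2) with |m| ≤ 20; P(S_20=m) = C(20,(20+m)/2)/2^20.
Total paths: 2^20 = 1048576
Distribution: P(S=-20)=1/1048576, P(S=-18)=20/1048576, P(S=-16)=190/1048576, P(S=-14)=1140/1048576, P(S=-12)=4845/1048576, P(S=-10)=15504/1048576, P(S=-8)=38760/1048576, P(S=-6)=77520/1048576, P(S=-4)=125970/1048576, P(S=-2)=167960/1048576, P(S=0)=184756/1048576, P(S=2)=167960/1048576, P(S=4)=125970/1048576, P(S=6)=77520/1048576, P(S=8)=38760/1048576, P(S=10)=15504/1048576, P(S=12)=4845/1048576, P(S=14)=1140/1048576, P(S=16)=190/1048576, P(S=18)=20/1048576, P(S=20)=1/1048576
E[|S_20|] = Σ_m |m|·P(S_20=m) = 3695120/1048576 = 230945/65536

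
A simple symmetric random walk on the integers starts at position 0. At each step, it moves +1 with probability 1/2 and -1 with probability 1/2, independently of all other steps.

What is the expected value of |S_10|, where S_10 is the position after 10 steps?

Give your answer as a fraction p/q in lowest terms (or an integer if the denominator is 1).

Answer: 315/128

Derivation:
S_10 takes values m ≡ 0 (mod 2) with |m| ≤ 10; P(S_10=m) = C(10,(10+m)/2)/2^10.
Total paths: 2^10 = 1024
Distribution: P(S=-10)=1/1024, P(S=-8)=10/1024, P(S=-6)=45/1024, P(S=-4)=120/1024, P(S=-2)=210/1024, P(S=0)=252/1024, P(S=2)=210/1024, P(S=4)=120/1024, P(S=6)=45/1024, P(S=8)=10/1024, P(S=10)=1/1024
E[|S_10|] = Σ_m |m|·P(S_10=m) = 2520/1024 = 315/128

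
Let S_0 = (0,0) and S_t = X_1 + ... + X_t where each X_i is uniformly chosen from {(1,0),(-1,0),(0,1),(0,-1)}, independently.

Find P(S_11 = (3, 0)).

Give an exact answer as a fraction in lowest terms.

Let h be the number of horizontal steps (so 11-h are vertical). To end at (3,0) need (h+3)/2 right-steps and ((11-h)+0)/2 up-steps.
Sum over h with 3 ≤ h ≤ 11, h ≡ 1 (mod 2), 11-h ≡ 0 (mod 2):
h=3: C(11,3)·C(3,3)·C(8,4) = 165·1·70 = 11550
h=5: C(11,5)·C(5,4)·C(6,3) = 462·5·20 = 46200
h=7: C(11,7)·C(7,5)·C(4,2) = 330·21·6 = 41580
h=9: C(11,9)·C(9,6)·C(2,1) = 55·84·2 = 9240
h=11: C(11,11)·C(11,7)·C(0,0) = 1·330·1 = 330
Total favorable: 108900
Total paths: 4^11 = 4194304
P = 108900/4194304 = 27225/1048576

Answer: 27225/1048576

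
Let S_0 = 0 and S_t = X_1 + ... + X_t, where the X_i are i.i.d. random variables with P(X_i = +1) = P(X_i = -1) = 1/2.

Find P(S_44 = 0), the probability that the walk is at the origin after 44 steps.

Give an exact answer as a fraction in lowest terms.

Answer: 263012370465/2199023255552

Derivation:
To return to 0 after 44 steps: need exactly 22 steps of +1 and 22 of -1.
Favorable paths: C(44,22) = 2104098963720
Total paths: 2^44 = 17592186044416
P = 2104098963720/17592186044416 = 263012370465/2199023255552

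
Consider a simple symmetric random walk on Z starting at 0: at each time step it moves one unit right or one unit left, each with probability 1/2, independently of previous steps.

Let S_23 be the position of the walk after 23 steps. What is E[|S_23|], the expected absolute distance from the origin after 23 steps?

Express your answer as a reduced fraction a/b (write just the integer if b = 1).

S_23 takes values m ≡ 1 (mod 2) with |m| ≤ 23; P(S_23=m) = C(23,(23+m)/2)/2^23.
Total paths: 2^23 = 8388608
Distribution: P(S=-23)=1/8388608, P(S=-21)=23/8388608, P(S=-19)=253/8388608, P(S=-17)=1771/8388608, P(S=-15)=8855/8388608, P(S=-13)=33649/8388608, P(S=-11)=100947/8388608, P(S=-9)=245157/8388608, P(S=-7)=490314/8388608, P(S=-5)=817190/8388608, P(S=-3)=1144066/8388608, P(S=-1)=1352078/8388608, P(S=1)=1352078/8388608, P(S=3)=1144066/8388608, P(S=5)=817190/8388608, P(S=7)=490314/8388608, P(S=9)=245157/8388608, P(S=11)=100947/8388608, P(S=13)=33649/8388608, P(S=15)=8855/8388608, P(S=17)=1771/8388608, P(S=19)=253/8388608, P(S=21)=23/8388608, P(S=23)=1/8388608
E[|S_23|] = Σ_m |m|·P(S_23=m) = 32449872/8388608 = 2028117/524288

Answer: 2028117/524288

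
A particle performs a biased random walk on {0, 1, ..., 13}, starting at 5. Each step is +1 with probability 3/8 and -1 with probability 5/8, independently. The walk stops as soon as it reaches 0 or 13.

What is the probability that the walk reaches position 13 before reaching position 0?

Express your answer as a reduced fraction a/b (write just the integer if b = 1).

Answer: 9454401/609554401

Derivation:
Biased walk: p = 3/8, q = 5/8, r = q/p = 5/3
Gambler's ruin: P(hit 13 before 0 | start at 5) = (1 - r^a)/(1 - r^N)
r^5 = 3125/243; r^13 = 1220703125/1594323
P = (1 - 3125/243) / (1 - 1220703125/1594323) = -2882/243 / -1219108802/1594323 = 9454401/609554401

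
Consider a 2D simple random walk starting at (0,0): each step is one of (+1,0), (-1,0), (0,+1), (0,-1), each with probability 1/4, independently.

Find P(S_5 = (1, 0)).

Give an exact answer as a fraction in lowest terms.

Answer: 25/256

Derivation:
Let h be the number of horizontal steps (so 5-h are vertical). To end at (1,0) need (h+1)/2 right-steps and ((5-h)+0)/2 up-steps.
Sum over h with 1 ≤ h ≤ 5, h ≡ 1 (mod 2), 5-h ≡ 0 (mod 2):
h=1: C(5,1)·C(1,1)·C(4,2) = 5·1·6 = 30
h=3: C(5,3)·C(3,2)·C(2,1) = 10·3·2 = 60
h=5: C(5,5)·C(5,3)·C(0,0) = 1·10·1 = 10
Total favorable: 100
Total paths: 4^5 = 1024
P = 100/1024 = 25/256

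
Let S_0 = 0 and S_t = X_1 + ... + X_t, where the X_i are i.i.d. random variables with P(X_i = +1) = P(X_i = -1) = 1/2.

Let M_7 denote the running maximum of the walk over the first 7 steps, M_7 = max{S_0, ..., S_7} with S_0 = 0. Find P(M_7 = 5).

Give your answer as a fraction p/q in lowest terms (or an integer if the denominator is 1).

Let M_7 = max(S_0,...,S_7). Use the reflection principle: for j ≥ 1, #{paths with M_7 ≥ j} = #{S_7 ≥ j} + #{S_7 ≥ j+1}.
By reflection, #{M_7 ≥ 5} = #{S_7 ≥ 5} + #{S_7 ≥ 6} = 8 + 1 = 9.
#{M_7 ≥ 6} = #{S_7 ≥ 6} + #{S_7 ≥ 7} = 1 + 1 = 2.
#{M_7 = 5} = 9 - 2 = 7.
P(M_7 = 5) = 7/128 = 7/128

Answer: 7/128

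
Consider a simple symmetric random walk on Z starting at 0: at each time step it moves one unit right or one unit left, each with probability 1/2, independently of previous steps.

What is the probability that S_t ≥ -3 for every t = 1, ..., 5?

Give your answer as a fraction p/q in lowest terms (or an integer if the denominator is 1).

Answer: 15/16

Derivation:
Let f(t,s) = #length-t paths at position s with S_1..S_t all ≥ -3.
f(t,s) = f(t-1,s-1) + f(t-1,s+1) for s ≥ -3; f(t,s) = 0 for s < -3.
t=0: f(0,0)=1
t=1: f(1,-1)=1 f(1,1)=1
t=2: f(2,-2)=1 f(2,0)=2 f(2,2)=1
t=3: f(3,-3)=1 f(3,-1)=3 f(3,1)=3 f(3,3)=1
t=4: f(4,-2)=4 f(4,0)=6 f(4,2)=4 f(4,4)=1
t=5: f(5,-3)=4 f(5,-1)=10 f(5,1)=10 f(5,3)=5 f(5,5)=1
Σ_s f(5,s) = 30
P = 30/32 = 15/16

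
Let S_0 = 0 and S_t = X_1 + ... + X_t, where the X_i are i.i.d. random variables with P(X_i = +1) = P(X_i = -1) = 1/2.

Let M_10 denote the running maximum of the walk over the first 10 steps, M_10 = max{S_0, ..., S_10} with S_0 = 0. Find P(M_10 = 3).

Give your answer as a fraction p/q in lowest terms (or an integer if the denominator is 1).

Answer: 15/128

Derivation:
Let M_10 = max(S_0,...,S_10). Use the reflection principle: for j ≥ 1, #{paths with M_10 ≥ j} = #{S_10 ≥ j} + #{S_10 ≥ j+1}.
By reflection, #{M_10 ≥ 3} = #{S_10 ≥ 3} + #{S_10 ≥ 4} = 176 + 176 = 352.
#{M_10 ≥ 4} = #{S_10 ≥ 4} + #{S_10 ≥ 5} = 176 + 56 = 232.
#{M_10 = 3} = 352 - 232 = 120.
P(M_10 = 3) = 120/1024 = 15/128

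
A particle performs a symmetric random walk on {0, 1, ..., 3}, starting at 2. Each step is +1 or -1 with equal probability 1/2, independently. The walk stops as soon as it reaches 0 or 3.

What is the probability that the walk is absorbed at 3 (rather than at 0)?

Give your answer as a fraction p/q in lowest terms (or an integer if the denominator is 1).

Symmetric walk (p = 1/2): the harmonic-function argument gives P(hit 3 before 0 | start at 2) = a/N.
P = 2/3 = 2/3

Answer: 2/3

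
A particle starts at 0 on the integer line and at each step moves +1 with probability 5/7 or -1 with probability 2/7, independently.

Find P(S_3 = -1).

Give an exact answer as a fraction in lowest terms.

To reach position -1 after 3 steps: need 1 step of +1 and 2 steps of -1.
Number of such sequences: C(3,1) = 3
Each has probability (5/7)^1 · (2/7)^2 = 20/343
P = 3 · 20/343 = 60/343

Answer: 60/343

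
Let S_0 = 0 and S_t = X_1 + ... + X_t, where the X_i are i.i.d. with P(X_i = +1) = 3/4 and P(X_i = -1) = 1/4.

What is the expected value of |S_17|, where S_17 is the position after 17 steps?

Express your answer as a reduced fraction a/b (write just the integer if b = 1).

Answer: 18339782563/2147483648

Derivation:
S_17 takes values m ≡ 1 (mod 2) with |m| ≤ 17; P(S_17=m) = C(17,(17+m)/2) · (3/4)^((17+m)/2) · (1/4)^((17-m)/2).
Distribution: P(S=-17)=1/17179869184, P(S=-15)=51/17179869184, P(S=-13)=153/2147483648, P(S=-11)=2295/2147483648, P(S=-9)=48195/4294967296, P(S=-7)=375921/4294967296, P(S=-5)=1127763/2147483648, P(S=-3)=5316597/2147483648, P(S=-1)=79748955/8589934592, P(S=1)=239246865/8589934592, P(S=3)=143548119/2147483648, P(S=5)=274046409/2147483648, P(S=7)=822139227/4294967296, P(S=9)=948622185/4294967296, P(S=11)=406552365/2147483648, P(S=13)=243931419/2147483648, P(S=15)=731794257/17179869184, P(S=17)=129140163/17179869184
E[|S_17|] = Σ_m |m|·P(S_17=m) = 18339782563/2147483648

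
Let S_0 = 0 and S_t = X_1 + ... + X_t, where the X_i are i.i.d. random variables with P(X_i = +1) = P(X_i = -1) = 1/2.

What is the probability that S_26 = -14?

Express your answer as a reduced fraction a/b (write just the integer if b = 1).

To reach position -14 after 26 steps: need 6 steps of +1 and 20 of -1.
Favorable paths: C(26,6) = 230230
Total paths: 2^26 = 67108864
P = 230230/67108864 = 115115/33554432

Answer: 115115/33554432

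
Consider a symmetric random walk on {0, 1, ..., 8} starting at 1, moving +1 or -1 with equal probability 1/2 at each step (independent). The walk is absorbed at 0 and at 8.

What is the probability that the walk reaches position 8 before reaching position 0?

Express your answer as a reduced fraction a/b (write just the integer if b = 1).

Symmetric walk (p = 1/2): the harmonic-function argument gives P(hit 8 before 0 | start at 1) = a/N.
P = 1/8 = 1/8

Answer: 1/8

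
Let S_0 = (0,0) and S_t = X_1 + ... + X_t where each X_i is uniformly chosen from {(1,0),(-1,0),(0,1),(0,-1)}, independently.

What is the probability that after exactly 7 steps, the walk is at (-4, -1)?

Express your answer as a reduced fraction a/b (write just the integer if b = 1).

Answer: 147/16384

Derivation:
Let h be the number of horizontal steps (so 7-h are vertical). To end at (-4,-1) need (h-4)/2 right-steps and ((7-h)-1)/2 up-steps.
Sum over h with 4 ≤ h ≤ 6, h ≡ 0 (mod 2), 7-h ≡ 1 (mod 2):
h=4: C(7,4)·C(4,0)·C(3,1) = 35·1·3 = 105
h=6: C(7,6)·C(6,1)·C(1,0) = 7·6·1 = 42
Total favorable: 147
Total paths: 4^7 = 16384
P = 147/16384 = 147/16384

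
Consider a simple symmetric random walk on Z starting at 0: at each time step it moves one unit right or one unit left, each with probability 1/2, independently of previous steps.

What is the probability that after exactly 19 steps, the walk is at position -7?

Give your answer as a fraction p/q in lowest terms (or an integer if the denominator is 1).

Answer: 6783/131072

Derivation:
To reach position -7 after 19 steps: need 6 steps of +1 and 13 of -1.
Favorable paths: C(19,6) = 27132
Total paths: 2^19 = 524288
P = 27132/524288 = 6783/131072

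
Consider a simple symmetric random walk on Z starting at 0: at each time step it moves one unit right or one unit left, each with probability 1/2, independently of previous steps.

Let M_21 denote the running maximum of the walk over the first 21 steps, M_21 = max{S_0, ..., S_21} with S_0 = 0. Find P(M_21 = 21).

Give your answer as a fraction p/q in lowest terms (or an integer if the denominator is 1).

Answer: 1/2097152

Derivation:
Let M_21 = max(S_0,...,S_21). Use the reflection principle: for j ≥ 1, #{paths with M_21 ≥ j} = #{S_21 ≥ j} + #{S_21 ≥ j+1}.
By reflection, #{M_21 ≥ 21} = #{S_21 ≥ 21} + #{S_21 ≥ 22} = 1 + 0 = 1.
#{M_21 ≥ 22} = #{S_21 ≥ 22} + #{S_21 ≥ 23} = 0 + 0 = 0.
#{M_21 = 21} = 1 - 0 = 1.
P(M_21 = 21) = 1/2097152 = 1/2097152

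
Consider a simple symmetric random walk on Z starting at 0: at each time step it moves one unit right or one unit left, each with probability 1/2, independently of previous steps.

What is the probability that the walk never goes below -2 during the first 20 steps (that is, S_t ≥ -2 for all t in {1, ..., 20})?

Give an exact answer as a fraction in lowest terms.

Answer: 130169/262144

Derivation:
Let f(t,s) = #length-t paths at position s with S_1..S_t all ≥ -2.
f(t,s) = f(t-1,s-1) + f(t-1,s+1) for s ≥ -2; f(t,s) = 0 for s < -2.
t=0: f(0,0)=1
t=1: f(1,-1)=1 f(1,1)=1
t=2: f(2,-2)=1 f(2,0)=2 f(2,2)=1
t=3: f(3,-1)=3 f(3,1)=3 f(3,3)=1
t=4: f(4,-2)=3 f(4,0)=6 f(4,2)=4 f(4,4)=1
t=5: f(5,-1)=9 f(5,1)=10 f(5,3)=5 f(5,5)=1
t=6: f(6,-2)=9 f(6,0)=19 f(6,2)=15 f(6,4)=6 f(6,6)=1
t=7: f(7,-1)=28 f(7,1)=34 f(7,3)=21 f(7,5)=7 f(7,7)=1
t=8: f(8,-2)=28 f(8,0)=62 f(8,2)=55 f(8,4)=28 f(8,6)=8 f(8,8)=1
t=9: f(9,-1)=90 f(9,1)=117 f(9,3)=83 f(9,5)=36 f(9,7)=9 f(9,9)=1
t=10: f(10,-2)=90 f(10,0)=207 f(10,2)=200 f(10,4)=119 f(10,6)=45 f(10,8)=10 f(10,10)=1
t=11: f(11,-1)=297 f(11,1)=407 f(11,3)=319 f(11,5)=164 f(11,7)=55 f(11,9)=11 f(11,11)=1
t=12: f(12,-2)=297 f(12,0)=704 f(12,2)=726 f(12,4)=483 f(12,6)=219 f(12,8)=66 f(12,10)=12 f(12,12)=1
t=13: f(13,-1)=1001 f(13,1)=1430 f(13,3)=1209 f(13,5)=702 f(13,7)=285 f(13,9)=78 f(13,11)=13 f(13,13)=1
t=14: f(14,-2)=1001 f(14,0)=2431 f(14,2)=2639 f(14,4)=1911 f(14,6)=987 f(14,8)=363 f(14,10)=91 f(14,12)=14 f(14,14)=1
t=15: f(15,-1)=3432 f(15,1)=5070 f(15,3)=4550 f(15,5)=2898 f(15,7)=1350 f(15,9)=454 f(15,11)=105 f(15,13)=15 f(15,15)=1
t=16: f(16,-2)=3432 f(16,0)=8502 f(16,2)=9620 f(16,4)=7448 f(16,6)=4248 f(16,8)=1804 f(16,10)=559 f(16,12)=120 f(16,14)=16 f(16,16)=1
t=17: f(17,-1)=11934 f(17,1)=18122 f(17,3)=17068 f(17,5)=11696 f(17,7)=6052 f(17,9)=2363 f(17,11)=679 f(17,13)=136 f(17,15)=17 f(17,17)=1
t=18: f(18,-2)=11934 f(18,0)=30056 f(18,2)=35190 f(18,4)=28764 f(18,6)=17748 f(18,8)=8415 f(18,10)=3042 f(18,12)=815 f(18,14)=153 f(18,16)=18 f(18,18)=1
t=19: f(19,-1)=41990 f(19,1)=65246 f(19,3)=63954 f(19,5)=46512 f(19,7)=26163 f(19,9)=11457 f(19,11)=3857 f(19,13)=968 f(19,15)=171 f(19,17)=19 f(19,19)=1
t=20: f(20,-2)=41990 f(20,0)=107236 f(20,2)=129200 f(20,4)=110466 f(20,6)=72675 f(20,8)=37620 f(20,10)=15314 f(20,12)=4825 f(20,14)=1139 f(20,16)=190 f(20,18)=20 f(20,20)=1
Σ_s f(20,s) = 520676
P = 520676/1048576 = 130169/262144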